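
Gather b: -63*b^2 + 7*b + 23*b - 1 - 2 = -63*b^2 + 30*b - 3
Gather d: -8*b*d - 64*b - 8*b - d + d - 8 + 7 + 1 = -8*b*d - 72*b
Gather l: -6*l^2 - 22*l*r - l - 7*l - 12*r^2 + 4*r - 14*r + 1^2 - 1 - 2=-6*l^2 + l*(-22*r - 8) - 12*r^2 - 10*r - 2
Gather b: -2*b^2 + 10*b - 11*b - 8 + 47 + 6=-2*b^2 - b + 45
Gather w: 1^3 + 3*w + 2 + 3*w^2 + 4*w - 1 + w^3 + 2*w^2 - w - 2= w^3 + 5*w^2 + 6*w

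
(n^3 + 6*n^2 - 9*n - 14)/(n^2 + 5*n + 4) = (n^2 + 5*n - 14)/(n + 4)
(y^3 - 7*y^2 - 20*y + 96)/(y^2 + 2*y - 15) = (y^2 - 4*y - 32)/(y + 5)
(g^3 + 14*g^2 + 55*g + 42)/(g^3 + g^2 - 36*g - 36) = (g + 7)/(g - 6)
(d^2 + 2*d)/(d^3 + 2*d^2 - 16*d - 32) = d/(d^2 - 16)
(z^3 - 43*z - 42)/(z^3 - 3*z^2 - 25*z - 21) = (z + 6)/(z + 3)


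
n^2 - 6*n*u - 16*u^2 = (n - 8*u)*(n + 2*u)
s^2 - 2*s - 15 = (s - 5)*(s + 3)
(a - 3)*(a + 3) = a^2 - 9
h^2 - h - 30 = (h - 6)*(h + 5)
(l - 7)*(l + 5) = l^2 - 2*l - 35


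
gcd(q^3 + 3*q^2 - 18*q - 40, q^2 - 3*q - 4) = q - 4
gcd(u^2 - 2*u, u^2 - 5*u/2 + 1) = u - 2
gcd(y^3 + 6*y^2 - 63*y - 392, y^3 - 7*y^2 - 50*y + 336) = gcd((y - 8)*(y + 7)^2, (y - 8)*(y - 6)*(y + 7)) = y^2 - y - 56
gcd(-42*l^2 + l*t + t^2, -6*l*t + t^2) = -6*l + t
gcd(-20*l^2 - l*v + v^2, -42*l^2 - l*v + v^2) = 1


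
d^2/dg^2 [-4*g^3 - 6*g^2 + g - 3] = -24*g - 12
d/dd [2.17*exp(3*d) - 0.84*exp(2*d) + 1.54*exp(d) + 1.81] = (6.51*exp(2*d) - 1.68*exp(d) + 1.54)*exp(d)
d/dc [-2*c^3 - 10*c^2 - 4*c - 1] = -6*c^2 - 20*c - 4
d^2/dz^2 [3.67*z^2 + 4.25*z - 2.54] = 7.34000000000000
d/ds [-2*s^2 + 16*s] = 16 - 4*s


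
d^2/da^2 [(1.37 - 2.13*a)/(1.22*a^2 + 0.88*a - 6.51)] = (-(2.13*a - 1.37)*(2.44*a + 0.88)*(4.88*a + 1.76) + (15.5916*a + 0.406)*(1.22*a^2 + 0.88*a - 6.51))/(1.22*a^2 + 0.88*a - 6.51)^3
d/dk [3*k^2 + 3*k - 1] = 6*k + 3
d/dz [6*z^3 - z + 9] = 18*z^2 - 1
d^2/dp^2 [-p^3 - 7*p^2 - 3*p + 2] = -6*p - 14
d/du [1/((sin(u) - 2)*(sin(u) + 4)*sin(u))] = (-3*cos(u) - 4/tan(u) + 8*cos(u)/sin(u)^2)/((sin(u) - 2)^2*(sin(u) + 4)^2)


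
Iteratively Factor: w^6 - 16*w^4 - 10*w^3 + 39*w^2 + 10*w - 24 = (w - 1)*(w^5 + w^4 - 15*w^3 - 25*w^2 + 14*w + 24) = (w - 1)*(w + 3)*(w^4 - 2*w^3 - 9*w^2 + 2*w + 8) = (w - 1)^2*(w + 3)*(w^3 - w^2 - 10*w - 8) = (w - 4)*(w - 1)^2*(w + 3)*(w^2 + 3*w + 2) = (w - 4)*(w - 1)^2*(w + 2)*(w + 3)*(w + 1)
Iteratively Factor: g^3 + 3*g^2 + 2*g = (g + 2)*(g^2 + g) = g*(g + 2)*(g + 1)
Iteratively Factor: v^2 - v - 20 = (v + 4)*(v - 5)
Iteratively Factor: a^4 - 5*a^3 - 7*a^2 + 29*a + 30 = (a + 2)*(a^3 - 7*a^2 + 7*a + 15) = (a - 5)*(a + 2)*(a^2 - 2*a - 3) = (a - 5)*(a - 3)*(a + 2)*(a + 1)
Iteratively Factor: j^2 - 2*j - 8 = (j + 2)*(j - 4)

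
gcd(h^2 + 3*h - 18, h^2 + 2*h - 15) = h - 3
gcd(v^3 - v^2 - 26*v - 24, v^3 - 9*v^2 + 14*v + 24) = v^2 - 5*v - 6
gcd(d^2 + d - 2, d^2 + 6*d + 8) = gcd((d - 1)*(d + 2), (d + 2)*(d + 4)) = d + 2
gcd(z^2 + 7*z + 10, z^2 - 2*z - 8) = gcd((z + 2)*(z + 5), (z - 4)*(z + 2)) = z + 2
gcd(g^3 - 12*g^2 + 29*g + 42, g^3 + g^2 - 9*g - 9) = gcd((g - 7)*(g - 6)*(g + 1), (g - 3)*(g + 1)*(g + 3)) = g + 1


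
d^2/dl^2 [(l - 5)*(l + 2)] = 2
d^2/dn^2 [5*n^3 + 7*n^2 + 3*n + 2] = 30*n + 14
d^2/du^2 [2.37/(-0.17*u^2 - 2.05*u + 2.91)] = (0.136986*u^2 + 1.65189*u - 2.37*(0.34*u + 2.05)*(0.68*u + 4.1) - 2.344878)/(0.17*u^2 + 2.05*u - 2.91)^3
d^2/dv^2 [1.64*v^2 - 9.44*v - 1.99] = 3.28000000000000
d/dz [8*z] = 8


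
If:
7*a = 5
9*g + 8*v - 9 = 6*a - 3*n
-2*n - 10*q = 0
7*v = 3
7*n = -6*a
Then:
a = 5/7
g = 191/147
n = -30/49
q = 6/49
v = 3/7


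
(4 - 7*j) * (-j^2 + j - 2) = 7*j^3 - 11*j^2 + 18*j - 8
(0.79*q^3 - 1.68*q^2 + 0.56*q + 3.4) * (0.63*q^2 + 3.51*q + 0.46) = 0.4977*q^5 + 1.7145*q^4 - 5.1806*q^3 + 3.3348*q^2 + 12.1916*q + 1.564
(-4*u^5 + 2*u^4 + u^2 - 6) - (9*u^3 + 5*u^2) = -4*u^5 + 2*u^4 - 9*u^3 - 4*u^2 - 6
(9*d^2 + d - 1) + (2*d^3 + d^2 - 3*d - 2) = 2*d^3 + 10*d^2 - 2*d - 3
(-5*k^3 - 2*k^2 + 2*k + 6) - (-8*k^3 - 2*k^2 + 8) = 3*k^3 + 2*k - 2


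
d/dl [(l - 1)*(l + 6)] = 2*l + 5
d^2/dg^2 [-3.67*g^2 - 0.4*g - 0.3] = -7.34000000000000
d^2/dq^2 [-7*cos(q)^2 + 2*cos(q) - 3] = -2*cos(q) + 14*cos(2*q)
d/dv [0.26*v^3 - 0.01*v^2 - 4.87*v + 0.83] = 0.78*v^2 - 0.02*v - 4.87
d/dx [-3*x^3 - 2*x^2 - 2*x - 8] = -9*x^2 - 4*x - 2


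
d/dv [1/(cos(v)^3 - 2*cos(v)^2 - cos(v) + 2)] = (3*cos(v)^2 - 4*cos(v) - 1)/((cos(v) - 2)^2*sin(v)^3)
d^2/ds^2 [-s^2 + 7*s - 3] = -2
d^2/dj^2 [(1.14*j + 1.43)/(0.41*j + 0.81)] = (-5.55111512312578e-17*j - 0.276422)/(0.41*j + 0.81)^3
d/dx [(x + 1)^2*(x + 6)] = (x + 1)*(3*x + 13)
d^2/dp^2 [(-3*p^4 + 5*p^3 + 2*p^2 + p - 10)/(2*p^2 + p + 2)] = 6*(-4*p^6 - 6*p^5 - 15*p^4 - 21*p^3 - 62*p^2 - 4*p + 12)/(8*p^6 + 12*p^5 + 30*p^4 + 25*p^3 + 30*p^2 + 12*p + 8)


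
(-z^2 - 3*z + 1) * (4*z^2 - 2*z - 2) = -4*z^4 - 10*z^3 + 12*z^2 + 4*z - 2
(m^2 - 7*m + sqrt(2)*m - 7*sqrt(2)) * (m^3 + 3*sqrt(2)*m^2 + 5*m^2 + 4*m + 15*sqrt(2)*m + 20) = m^5 - 2*m^4 + 4*sqrt(2)*m^4 - 25*m^3 - 8*sqrt(2)*m^3 - 136*sqrt(2)*m^2 - 20*m^2 - 350*m - 8*sqrt(2)*m - 140*sqrt(2)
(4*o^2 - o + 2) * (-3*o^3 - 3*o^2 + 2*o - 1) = -12*o^5 - 9*o^4 + 5*o^3 - 12*o^2 + 5*o - 2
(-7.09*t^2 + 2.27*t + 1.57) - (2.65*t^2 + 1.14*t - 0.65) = -9.74*t^2 + 1.13*t + 2.22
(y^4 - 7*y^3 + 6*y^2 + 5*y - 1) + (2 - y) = y^4 - 7*y^3 + 6*y^2 + 4*y + 1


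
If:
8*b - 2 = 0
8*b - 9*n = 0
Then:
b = 1/4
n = 2/9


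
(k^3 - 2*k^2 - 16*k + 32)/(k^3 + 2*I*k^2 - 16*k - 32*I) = (k - 2)/(k + 2*I)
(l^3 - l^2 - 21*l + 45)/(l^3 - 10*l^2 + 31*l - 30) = (l^2 + 2*l - 15)/(l^2 - 7*l + 10)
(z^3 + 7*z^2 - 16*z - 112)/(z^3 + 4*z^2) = 1 + 3/z - 28/z^2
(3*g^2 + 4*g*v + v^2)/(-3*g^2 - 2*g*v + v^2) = (3*g + v)/(-3*g + v)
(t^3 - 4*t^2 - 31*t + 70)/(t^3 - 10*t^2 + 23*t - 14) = (t + 5)/(t - 1)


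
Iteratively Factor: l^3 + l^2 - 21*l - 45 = (l - 5)*(l^2 + 6*l + 9) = (l - 5)*(l + 3)*(l + 3)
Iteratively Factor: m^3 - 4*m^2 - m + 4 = (m - 1)*(m^2 - 3*m - 4) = (m - 1)*(m + 1)*(m - 4)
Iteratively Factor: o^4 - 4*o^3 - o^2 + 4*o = (o)*(o^3 - 4*o^2 - o + 4) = o*(o - 1)*(o^2 - 3*o - 4) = o*(o - 4)*(o - 1)*(o + 1)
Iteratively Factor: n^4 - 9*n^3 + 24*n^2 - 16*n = (n - 4)*(n^3 - 5*n^2 + 4*n) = n*(n - 4)*(n^2 - 5*n + 4) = n*(n - 4)*(n - 1)*(n - 4)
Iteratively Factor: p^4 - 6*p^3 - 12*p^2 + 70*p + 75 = (p - 5)*(p^3 - p^2 - 17*p - 15) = (p - 5)*(p + 3)*(p^2 - 4*p - 5) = (p - 5)^2*(p + 3)*(p + 1)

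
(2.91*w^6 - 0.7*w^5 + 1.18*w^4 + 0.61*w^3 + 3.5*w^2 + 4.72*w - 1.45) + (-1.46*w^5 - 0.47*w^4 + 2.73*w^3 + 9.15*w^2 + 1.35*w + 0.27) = 2.91*w^6 - 2.16*w^5 + 0.71*w^4 + 3.34*w^3 + 12.65*w^2 + 6.07*w - 1.18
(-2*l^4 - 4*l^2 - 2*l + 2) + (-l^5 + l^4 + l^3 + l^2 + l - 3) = -l^5 - l^4 + l^3 - 3*l^2 - l - 1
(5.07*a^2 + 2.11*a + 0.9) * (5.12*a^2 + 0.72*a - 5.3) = 25.9584*a^4 + 14.4536*a^3 - 20.7438*a^2 - 10.535*a - 4.77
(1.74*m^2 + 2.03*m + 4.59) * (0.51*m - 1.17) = 0.8874*m^3 - 1.0005*m^2 - 0.0341999999999998*m - 5.3703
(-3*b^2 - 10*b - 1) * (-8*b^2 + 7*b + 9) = 24*b^4 + 59*b^3 - 89*b^2 - 97*b - 9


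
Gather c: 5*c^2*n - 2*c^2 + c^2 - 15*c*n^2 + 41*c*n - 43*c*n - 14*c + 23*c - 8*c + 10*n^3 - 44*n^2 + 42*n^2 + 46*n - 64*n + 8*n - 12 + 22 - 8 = c^2*(5*n - 1) + c*(-15*n^2 - 2*n + 1) + 10*n^3 - 2*n^2 - 10*n + 2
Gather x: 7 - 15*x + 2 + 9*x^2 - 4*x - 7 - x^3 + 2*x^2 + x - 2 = -x^3 + 11*x^2 - 18*x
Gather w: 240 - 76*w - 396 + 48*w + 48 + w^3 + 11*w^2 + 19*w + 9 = w^3 + 11*w^2 - 9*w - 99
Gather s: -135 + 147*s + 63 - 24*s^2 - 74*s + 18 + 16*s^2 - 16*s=-8*s^2 + 57*s - 54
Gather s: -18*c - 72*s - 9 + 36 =-18*c - 72*s + 27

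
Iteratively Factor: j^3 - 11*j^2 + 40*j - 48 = (j - 3)*(j^2 - 8*j + 16) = (j - 4)*(j - 3)*(j - 4)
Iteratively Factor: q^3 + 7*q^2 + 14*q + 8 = (q + 2)*(q^2 + 5*q + 4) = (q + 2)*(q + 4)*(q + 1)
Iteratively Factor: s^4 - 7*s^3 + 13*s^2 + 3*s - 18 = (s - 3)*(s^3 - 4*s^2 + s + 6) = (s - 3)*(s - 2)*(s^2 - 2*s - 3) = (s - 3)^2*(s - 2)*(s + 1)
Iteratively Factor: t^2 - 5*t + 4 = (t - 1)*(t - 4)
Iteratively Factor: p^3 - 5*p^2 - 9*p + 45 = (p + 3)*(p^2 - 8*p + 15) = (p - 3)*(p + 3)*(p - 5)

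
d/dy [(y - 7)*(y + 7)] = 2*y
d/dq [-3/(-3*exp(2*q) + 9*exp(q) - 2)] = (27 - 18*exp(q))*exp(q)/(3*exp(2*q) - 9*exp(q) + 2)^2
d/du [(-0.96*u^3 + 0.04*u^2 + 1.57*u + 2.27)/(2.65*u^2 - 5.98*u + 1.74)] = (-2.544*u^4 + 11.4816*u^3 - 9.4109*u^2 - 11.8918*u + 16.3064)/(7.0225*u^4 - 31.694*u^3 + 44.9824*u^2 - 20.8104*u + 3.0276)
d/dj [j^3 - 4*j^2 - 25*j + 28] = 3*j^2 - 8*j - 25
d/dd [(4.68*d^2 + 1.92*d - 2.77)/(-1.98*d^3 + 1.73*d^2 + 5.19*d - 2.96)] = (9.2664*d^4 + 7.6032*d^3 + 4.5138*d^2 - 18.1214*d + 8.6931)/(3.9204*d^6 - 6.8508*d^5 - 17.5595*d^4 + 29.679*d^3 + 16.6945*d^2 - 30.7248*d + 8.7616)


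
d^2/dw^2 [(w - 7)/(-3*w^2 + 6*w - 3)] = 2*(19 - w)/(3*(w^4 - 4*w^3 + 6*w^2 - 4*w + 1))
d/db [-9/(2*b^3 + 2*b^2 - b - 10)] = 9*(6*b^2 + 4*b - 1)/(2*b^3 + 2*b^2 - b - 10)^2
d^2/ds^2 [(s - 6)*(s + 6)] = 2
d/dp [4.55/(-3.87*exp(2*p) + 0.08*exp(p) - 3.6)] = (35.217*exp(p) - 0.364)*exp(p)/(3.87*exp(2*p) - 0.08*exp(p) + 3.6)^2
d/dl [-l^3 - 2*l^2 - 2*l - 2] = -3*l^2 - 4*l - 2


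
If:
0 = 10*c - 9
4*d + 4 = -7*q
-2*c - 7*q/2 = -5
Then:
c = 9/10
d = -13/5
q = 32/35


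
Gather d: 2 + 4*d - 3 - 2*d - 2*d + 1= 0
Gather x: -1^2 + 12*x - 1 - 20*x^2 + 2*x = -20*x^2 + 14*x - 2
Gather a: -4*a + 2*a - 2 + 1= -2*a - 1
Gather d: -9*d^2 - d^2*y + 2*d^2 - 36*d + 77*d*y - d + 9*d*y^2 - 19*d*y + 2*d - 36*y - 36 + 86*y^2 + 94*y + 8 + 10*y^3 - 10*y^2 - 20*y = d^2*(-y - 7) + d*(9*y^2 + 58*y - 35) + 10*y^3 + 76*y^2 + 38*y - 28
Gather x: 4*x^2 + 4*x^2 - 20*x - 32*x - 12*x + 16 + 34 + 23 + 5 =8*x^2 - 64*x + 78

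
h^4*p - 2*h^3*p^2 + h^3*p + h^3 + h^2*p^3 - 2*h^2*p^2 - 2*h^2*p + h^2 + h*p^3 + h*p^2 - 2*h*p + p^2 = (h + 1)*(h - p)^2*(h*p + 1)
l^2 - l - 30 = (l - 6)*(l + 5)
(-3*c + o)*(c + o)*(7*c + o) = -21*c^3 - 17*c^2*o + 5*c*o^2 + o^3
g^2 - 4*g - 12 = (g - 6)*(g + 2)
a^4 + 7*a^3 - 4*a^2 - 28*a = a*(a - 2)*(a + 2)*(a + 7)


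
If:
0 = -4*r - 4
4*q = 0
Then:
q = 0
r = -1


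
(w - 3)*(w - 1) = w^2 - 4*w + 3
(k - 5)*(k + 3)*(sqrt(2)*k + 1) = sqrt(2)*k^3 - 2*sqrt(2)*k^2 + k^2 - 15*sqrt(2)*k - 2*k - 15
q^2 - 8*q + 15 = (q - 5)*(q - 3)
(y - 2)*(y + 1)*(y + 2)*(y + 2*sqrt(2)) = y^4 + y^3 + 2*sqrt(2)*y^3 - 4*y^2 + 2*sqrt(2)*y^2 - 8*sqrt(2)*y - 4*y - 8*sqrt(2)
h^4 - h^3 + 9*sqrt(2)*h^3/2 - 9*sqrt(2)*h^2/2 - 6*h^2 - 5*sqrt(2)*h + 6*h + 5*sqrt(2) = (h - 1)*(h - sqrt(2))*(h + sqrt(2)/2)*(h + 5*sqrt(2))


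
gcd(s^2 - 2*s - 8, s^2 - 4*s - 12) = s + 2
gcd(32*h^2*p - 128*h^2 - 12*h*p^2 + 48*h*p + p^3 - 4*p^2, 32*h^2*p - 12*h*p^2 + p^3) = 32*h^2 - 12*h*p + p^2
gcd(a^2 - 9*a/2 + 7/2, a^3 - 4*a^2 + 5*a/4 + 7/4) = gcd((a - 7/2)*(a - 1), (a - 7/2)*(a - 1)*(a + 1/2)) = a^2 - 9*a/2 + 7/2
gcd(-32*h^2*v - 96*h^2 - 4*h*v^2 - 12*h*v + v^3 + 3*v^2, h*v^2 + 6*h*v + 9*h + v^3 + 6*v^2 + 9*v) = v + 3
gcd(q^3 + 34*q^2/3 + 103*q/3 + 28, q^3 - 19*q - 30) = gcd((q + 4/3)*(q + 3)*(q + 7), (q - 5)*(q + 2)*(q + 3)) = q + 3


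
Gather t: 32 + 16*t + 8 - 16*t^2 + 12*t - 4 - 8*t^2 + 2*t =-24*t^2 + 30*t + 36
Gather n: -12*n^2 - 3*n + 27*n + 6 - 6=-12*n^2 + 24*n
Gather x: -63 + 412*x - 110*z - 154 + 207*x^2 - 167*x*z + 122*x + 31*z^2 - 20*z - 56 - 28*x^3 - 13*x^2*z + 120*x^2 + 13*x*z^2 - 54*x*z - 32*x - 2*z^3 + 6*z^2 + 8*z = -28*x^3 + x^2*(327 - 13*z) + x*(13*z^2 - 221*z + 502) - 2*z^3 + 37*z^2 - 122*z - 273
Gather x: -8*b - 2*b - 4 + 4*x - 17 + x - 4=-10*b + 5*x - 25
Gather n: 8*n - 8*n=0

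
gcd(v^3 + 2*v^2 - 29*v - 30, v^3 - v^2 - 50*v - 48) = v^2 + 7*v + 6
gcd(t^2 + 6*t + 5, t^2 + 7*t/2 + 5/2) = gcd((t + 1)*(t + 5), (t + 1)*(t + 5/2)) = t + 1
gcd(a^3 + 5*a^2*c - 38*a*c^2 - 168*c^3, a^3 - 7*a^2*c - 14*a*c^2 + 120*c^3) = a^2 - 2*a*c - 24*c^2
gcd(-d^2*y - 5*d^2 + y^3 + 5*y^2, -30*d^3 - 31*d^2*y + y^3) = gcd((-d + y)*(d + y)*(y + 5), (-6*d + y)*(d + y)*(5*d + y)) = d + y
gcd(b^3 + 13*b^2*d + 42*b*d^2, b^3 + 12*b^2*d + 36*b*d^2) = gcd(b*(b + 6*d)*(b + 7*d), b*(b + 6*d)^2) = b^2 + 6*b*d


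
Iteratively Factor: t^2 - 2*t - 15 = (t + 3)*(t - 5)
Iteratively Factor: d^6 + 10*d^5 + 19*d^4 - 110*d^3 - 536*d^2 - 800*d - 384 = (d + 3)*(d^5 + 7*d^4 - 2*d^3 - 104*d^2 - 224*d - 128) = (d + 1)*(d + 3)*(d^4 + 6*d^3 - 8*d^2 - 96*d - 128) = (d - 4)*(d + 1)*(d + 3)*(d^3 + 10*d^2 + 32*d + 32) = (d - 4)*(d + 1)*(d + 3)*(d + 4)*(d^2 + 6*d + 8) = (d - 4)*(d + 1)*(d + 2)*(d + 3)*(d + 4)*(d + 4)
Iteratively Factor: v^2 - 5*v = (v)*(v - 5)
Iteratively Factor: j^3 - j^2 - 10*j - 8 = (j + 2)*(j^2 - 3*j - 4) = (j - 4)*(j + 2)*(j + 1)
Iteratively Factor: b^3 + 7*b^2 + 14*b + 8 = (b + 1)*(b^2 + 6*b + 8) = (b + 1)*(b + 4)*(b + 2)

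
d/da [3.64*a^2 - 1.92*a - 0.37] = 7.28*a - 1.92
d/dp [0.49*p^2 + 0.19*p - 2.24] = 0.98*p + 0.19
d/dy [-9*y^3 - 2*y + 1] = -27*y^2 - 2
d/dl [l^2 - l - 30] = 2*l - 1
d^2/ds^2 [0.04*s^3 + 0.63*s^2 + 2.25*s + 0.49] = 0.24*s + 1.26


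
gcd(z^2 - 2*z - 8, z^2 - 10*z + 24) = z - 4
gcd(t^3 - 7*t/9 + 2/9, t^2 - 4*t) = 1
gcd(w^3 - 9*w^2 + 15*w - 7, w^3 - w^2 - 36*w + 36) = w - 1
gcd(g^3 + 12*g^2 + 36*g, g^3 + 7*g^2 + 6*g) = g^2 + 6*g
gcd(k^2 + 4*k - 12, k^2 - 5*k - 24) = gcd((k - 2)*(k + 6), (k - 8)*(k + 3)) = 1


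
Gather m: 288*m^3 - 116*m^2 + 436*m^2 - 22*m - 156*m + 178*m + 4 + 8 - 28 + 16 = 288*m^3 + 320*m^2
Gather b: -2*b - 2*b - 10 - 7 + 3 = -4*b - 14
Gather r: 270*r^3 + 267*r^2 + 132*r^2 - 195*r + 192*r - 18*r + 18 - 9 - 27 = 270*r^3 + 399*r^2 - 21*r - 18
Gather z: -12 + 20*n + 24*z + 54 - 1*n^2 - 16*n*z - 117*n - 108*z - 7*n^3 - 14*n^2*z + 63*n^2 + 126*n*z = -7*n^3 + 62*n^2 - 97*n + z*(-14*n^2 + 110*n - 84) + 42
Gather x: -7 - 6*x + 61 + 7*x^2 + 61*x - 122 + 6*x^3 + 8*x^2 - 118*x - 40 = 6*x^3 + 15*x^2 - 63*x - 108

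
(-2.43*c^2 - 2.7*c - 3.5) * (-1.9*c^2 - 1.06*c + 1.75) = 4.617*c^4 + 7.7058*c^3 + 5.2595*c^2 - 1.015*c - 6.125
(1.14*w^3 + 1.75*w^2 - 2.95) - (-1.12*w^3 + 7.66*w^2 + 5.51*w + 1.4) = 2.26*w^3 - 5.91*w^2 - 5.51*w - 4.35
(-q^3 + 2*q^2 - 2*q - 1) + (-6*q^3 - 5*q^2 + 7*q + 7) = -7*q^3 - 3*q^2 + 5*q + 6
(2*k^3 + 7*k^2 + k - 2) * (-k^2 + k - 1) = -2*k^5 - 5*k^4 + 4*k^3 - 4*k^2 - 3*k + 2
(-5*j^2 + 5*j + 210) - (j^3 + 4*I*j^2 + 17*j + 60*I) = -j^3 - 5*j^2 - 4*I*j^2 - 12*j + 210 - 60*I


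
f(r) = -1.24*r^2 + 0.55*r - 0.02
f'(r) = 0.55 - 2.48*r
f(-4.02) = -22.27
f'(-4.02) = 10.52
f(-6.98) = -64.27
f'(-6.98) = 17.86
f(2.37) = -5.68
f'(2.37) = -5.33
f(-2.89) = -11.97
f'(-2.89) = 7.72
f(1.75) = -2.86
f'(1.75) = -3.79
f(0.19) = 0.04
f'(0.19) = 0.08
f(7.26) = -61.38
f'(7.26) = -17.45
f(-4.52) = -27.84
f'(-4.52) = 11.76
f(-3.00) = -12.83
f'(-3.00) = 7.99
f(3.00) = -9.53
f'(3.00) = -6.89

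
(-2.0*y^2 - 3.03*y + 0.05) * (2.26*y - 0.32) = -4.52*y^3 - 6.2078*y^2 + 1.0826*y - 0.016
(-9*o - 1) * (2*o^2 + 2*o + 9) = -18*o^3 - 20*o^2 - 83*o - 9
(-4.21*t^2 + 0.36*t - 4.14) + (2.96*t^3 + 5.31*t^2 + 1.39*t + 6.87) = 2.96*t^3 + 1.1*t^2 + 1.75*t + 2.73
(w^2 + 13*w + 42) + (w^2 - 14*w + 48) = 2*w^2 - w + 90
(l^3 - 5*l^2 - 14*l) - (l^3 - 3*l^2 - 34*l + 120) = -2*l^2 + 20*l - 120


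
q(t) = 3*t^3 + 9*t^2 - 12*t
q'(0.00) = -12.00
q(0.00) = 0.00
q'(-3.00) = 15.00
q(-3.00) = 36.00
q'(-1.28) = -20.29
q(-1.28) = 23.81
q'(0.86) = 10.14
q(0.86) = -1.76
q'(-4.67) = 100.22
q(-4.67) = -53.22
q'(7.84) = 682.31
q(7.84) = 1904.78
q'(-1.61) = -17.65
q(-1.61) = 30.13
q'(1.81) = 50.06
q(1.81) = 25.55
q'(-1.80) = -15.24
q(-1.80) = 33.26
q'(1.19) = 22.16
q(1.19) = 3.52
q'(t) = 9*t^2 + 18*t - 12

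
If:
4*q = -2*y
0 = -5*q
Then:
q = 0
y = 0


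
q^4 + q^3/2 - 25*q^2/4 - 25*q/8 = q*(q - 5/2)*(q + 1/2)*(q + 5/2)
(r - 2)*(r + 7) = r^2 + 5*r - 14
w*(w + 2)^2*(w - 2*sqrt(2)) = w^4 - 2*sqrt(2)*w^3 + 4*w^3 - 8*sqrt(2)*w^2 + 4*w^2 - 8*sqrt(2)*w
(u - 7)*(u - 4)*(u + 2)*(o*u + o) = o*u^4 - 8*o*u^3 - 3*o*u^2 + 62*o*u + 56*o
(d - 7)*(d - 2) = d^2 - 9*d + 14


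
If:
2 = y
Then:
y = 2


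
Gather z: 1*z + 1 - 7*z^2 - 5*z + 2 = -7*z^2 - 4*z + 3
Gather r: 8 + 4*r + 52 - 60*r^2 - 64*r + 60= -60*r^2 - 60*r + 120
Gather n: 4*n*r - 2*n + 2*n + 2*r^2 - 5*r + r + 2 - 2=4*n*r + 2*r^2 - 4*r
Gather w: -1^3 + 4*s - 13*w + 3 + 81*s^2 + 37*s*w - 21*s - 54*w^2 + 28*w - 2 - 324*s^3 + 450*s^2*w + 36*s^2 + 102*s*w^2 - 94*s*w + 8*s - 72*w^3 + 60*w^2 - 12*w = -324*s^3 + 117*s^2 - 9*s - 72*w^3 + w^2*(102*s + 6) + w*(450*s^2 - 57*s + 3)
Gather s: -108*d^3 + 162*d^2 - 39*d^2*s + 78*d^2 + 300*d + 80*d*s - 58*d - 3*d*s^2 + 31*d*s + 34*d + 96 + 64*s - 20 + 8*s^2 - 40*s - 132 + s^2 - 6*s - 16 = -108*d^3 + 240*d^2 + 276*d + s^2*(9 - 3*d) + s*(-39*d^2 + 111*d + 18) - 72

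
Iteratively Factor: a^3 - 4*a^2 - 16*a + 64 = (a - 4)*(a^2 - 16) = (a - 4)^2*(a + 4)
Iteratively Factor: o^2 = (o)*(o)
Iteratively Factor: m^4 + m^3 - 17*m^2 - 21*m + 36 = (m - 4)*(m^3 + 5*m^2 + 3*m - 9) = (m - 4)*(m + 3)*(m^2 + 2*m - 3) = (m - 4)*(m - 1)*(m + 3)*(m + 3)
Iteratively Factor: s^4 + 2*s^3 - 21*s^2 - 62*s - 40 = (s + 4)*(s^3 - 2*s^2 - 13*s - 10) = (s + 1)*(s + 4)*(s^2 - 3*s - 10) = (s + 1)*(s + 2)*(s + 4)*(s - 5)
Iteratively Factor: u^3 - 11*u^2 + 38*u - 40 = (u - 5)*(u^2 - 6*u + 8) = (u - 5)*(u - 2)*(u - 4)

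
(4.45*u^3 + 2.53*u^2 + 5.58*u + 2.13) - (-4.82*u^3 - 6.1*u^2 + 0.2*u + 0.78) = 9.27*u^3 + 8.63*u^2 + 5.38*u + 1.35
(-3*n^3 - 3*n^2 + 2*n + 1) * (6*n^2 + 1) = -18*n^5 - 18*n^4 + 9*n^3 + 3*n^2 + 2*n + 1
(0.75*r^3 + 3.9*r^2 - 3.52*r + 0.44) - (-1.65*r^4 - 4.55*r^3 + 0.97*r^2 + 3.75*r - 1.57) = 1.65*r^4 + 5.3*r^3 + 2.93*r^2 - 7.27*r + 2.01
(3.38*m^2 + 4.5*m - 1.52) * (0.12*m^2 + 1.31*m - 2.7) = 0.4056*m^4 + 4.9678*m^3 - 3.4134*m^2 - 14.1412*m + 4.104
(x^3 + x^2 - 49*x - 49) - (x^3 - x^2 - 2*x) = 2*x^2 - 47*x - 49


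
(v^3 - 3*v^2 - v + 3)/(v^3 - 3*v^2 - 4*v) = (v^2 - 4*v + 3)/(v*(v - 4))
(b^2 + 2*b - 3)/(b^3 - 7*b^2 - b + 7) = (b + 3)/(b^2 - 6*b - 7)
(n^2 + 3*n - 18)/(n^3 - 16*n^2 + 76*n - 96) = (n^2 + 3*n - 18)/(n^3 - 16*n^2 + 76*n - 96)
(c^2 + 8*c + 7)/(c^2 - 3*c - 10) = (c^2 + 8*c + 7)/(c^2 - 3*c - 10)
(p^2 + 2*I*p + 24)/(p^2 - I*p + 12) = (p + 6*I)/(p + 3*I)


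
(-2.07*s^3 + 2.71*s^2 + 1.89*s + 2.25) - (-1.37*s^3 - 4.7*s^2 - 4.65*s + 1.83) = -0.7*s^3 + 7.41*s^2 + 6.54*s + 0.42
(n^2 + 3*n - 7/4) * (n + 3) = n^3 + 6*n^2 + 29*n/4 - 21/4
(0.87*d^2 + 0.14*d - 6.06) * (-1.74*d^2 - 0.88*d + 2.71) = -1.5138*d^4 - 1.0092*d^3 + 12.7789*d^2 + 5.7122*d - 16.4226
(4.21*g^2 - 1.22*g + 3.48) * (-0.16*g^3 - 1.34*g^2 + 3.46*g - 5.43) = -0.6736*g^5 - 5.4462*g^4 + 15.6446*g^3 - 31.7447*g^2 + 18.6654*g - 18.8964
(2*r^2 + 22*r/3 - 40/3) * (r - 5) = 2*r^3 - 8*r^2/3 - 50*r + 200/3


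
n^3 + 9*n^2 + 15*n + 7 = (n + 1)^2*(n + 7)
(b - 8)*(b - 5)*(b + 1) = b^3 - 12*b^2 + 27*b + 40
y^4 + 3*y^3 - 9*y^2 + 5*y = y*(y - 1)^2*(y + 5)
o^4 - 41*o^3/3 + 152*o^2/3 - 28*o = o*(o - 7)*(o - 6)*(o - 2/3)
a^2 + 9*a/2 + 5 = (a + 2)*(a + 5/2)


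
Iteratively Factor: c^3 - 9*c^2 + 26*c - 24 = (c - 4)*(c^2 - 5*c + 6) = (c - 4)*(c - 2)*(c - 3)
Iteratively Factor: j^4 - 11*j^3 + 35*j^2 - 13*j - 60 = (j - 4)*(j^3 - 7*j^2 + 7*j + 15) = (j - 5)*(j - 4)*(j^2 - 2*j - 3) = (j - 5)*(j - 4)*(j + 1)*(j - 3)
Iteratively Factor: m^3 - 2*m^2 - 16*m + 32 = (m - 2)*(m^2 - 16) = (m - 4)*(m - 2)*(m + 4)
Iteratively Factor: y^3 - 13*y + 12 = (y - 3)*(y^2 + 3*y - 4) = (y - 3)*(y - 1)*(y + 4)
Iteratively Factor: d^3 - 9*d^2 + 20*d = (d - 5)*(d^2 - 4*d) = (d - 5)*(d - 4)*(d)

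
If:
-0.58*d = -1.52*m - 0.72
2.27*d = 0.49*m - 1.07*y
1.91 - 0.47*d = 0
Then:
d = 4.06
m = 1.08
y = -8.13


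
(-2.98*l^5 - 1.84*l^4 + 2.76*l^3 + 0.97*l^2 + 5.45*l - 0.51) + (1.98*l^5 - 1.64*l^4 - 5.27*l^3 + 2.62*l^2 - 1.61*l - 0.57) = -1.0*l^5 - 3.48*l^4 - 2.51*l^3 + 3.59*l^2 + 3.84*l - 1.08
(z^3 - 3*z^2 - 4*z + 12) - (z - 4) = z^3 - 3*z^2 - 5*z + 16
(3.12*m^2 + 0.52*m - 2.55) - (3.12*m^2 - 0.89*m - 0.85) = 1.41*m - 1.7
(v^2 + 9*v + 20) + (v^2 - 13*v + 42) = 2*v^2 - 4*v + 62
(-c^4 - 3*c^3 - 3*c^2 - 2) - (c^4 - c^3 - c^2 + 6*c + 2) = -2*c^4 - 2*c^3 - 2*c^2 - 6*c - 4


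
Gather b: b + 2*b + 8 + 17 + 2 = 3*b + 27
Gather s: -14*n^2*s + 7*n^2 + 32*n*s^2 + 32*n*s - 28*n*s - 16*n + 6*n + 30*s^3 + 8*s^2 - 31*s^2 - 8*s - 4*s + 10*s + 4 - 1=7*n^2 - 10*n + 30*s^3 + s^2*(32*n - 23) + s*(-14*n^2 + 4*n - 2) + 3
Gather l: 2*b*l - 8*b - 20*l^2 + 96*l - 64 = -8*b - 20*l^2 + l*(2*b + 96) - 64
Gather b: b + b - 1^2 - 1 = 2*b - 2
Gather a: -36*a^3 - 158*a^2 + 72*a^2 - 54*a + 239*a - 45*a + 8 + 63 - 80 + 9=-36*a^3 - 86*a^2 + 140*a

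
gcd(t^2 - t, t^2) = t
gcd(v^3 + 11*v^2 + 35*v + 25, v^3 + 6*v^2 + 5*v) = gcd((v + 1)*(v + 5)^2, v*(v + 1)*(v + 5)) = v^2 + 6*v + 5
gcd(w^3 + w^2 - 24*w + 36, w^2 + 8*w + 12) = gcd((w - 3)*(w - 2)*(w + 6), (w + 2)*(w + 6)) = w + 6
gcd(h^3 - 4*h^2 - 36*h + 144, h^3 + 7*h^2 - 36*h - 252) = h^2 - 36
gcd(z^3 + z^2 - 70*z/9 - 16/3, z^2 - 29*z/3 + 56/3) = z - 8/3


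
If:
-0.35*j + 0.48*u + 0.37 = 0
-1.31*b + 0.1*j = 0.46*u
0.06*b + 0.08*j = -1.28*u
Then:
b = 0.10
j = 0.97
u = -0.07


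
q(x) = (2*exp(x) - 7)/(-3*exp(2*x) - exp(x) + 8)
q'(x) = (2*exp(x) - 7)*(6*exp(2*x) + exp(x))/(-3*exp(2*x) - exp(x) + 8)^2 + 2*exp(x)/(-3*exp(2*x) - exp(x) + 8)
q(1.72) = -0.05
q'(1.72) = -0.03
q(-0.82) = -0.88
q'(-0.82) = -0.08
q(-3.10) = -0.87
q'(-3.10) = 0.01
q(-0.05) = -1.18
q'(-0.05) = -1.29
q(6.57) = -0.00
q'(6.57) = 0.00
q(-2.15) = -0.86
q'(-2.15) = 0.01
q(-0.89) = -0.87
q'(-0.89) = -0.06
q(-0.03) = -1.20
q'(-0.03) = -1.43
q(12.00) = 0.00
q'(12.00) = 0.00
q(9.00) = 0.00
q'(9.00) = 0.00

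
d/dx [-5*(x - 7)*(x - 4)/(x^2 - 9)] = 5*(-11*x^2 + 74*x - 99)/(x^4 - 18*x^2 + 81)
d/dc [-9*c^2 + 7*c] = 7 - 18*c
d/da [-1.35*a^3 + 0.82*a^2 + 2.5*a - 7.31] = -4.05*a^2 + 1.64*a + 2.5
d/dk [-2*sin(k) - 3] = -2*cos(k)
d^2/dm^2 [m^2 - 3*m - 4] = 2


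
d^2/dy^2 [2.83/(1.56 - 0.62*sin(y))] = (1.087852*sin(y)^2 + 2.737176*sin(y) - 2.175704)/(0.62*sin(y) - 1.56)^3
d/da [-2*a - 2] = -2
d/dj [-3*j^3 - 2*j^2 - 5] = j*(-9*j - 4)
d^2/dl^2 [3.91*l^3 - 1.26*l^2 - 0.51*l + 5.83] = 23.46*l - 2.52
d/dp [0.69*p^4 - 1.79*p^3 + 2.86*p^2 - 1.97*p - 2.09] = 2.76*p^3 - 5.37*p^2 + 5.72*p - 1.97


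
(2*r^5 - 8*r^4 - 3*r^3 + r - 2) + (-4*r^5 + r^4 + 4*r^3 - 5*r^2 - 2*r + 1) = -2*r^5 - 7*r^4 + r^3 - 5*r^2 - r - 1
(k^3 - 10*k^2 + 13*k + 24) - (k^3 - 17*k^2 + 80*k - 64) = 7*k^2 - 67*k + 88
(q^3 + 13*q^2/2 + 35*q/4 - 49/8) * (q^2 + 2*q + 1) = q^5 + 17*q^4/2 + 91*q^3/4 + 143*q^2/8 - 7*q/2 - 49/8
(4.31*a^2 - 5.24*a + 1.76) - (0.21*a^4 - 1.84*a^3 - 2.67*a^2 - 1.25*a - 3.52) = -0.21*a^4 + 1.84*a^3 + 6.98*a^2 - 3.99*a + 5.28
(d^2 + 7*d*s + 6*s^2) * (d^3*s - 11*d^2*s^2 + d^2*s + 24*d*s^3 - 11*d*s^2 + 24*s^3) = d^5*s - 4*d^4*s^2 + d^4*s - 47*d^3*s^3 - 4*d^3*s^2 + 102*d^2*s^4 - 47*d^2*s^3 + 144*d*s^5 + 102*d*s^4 + 144*s^5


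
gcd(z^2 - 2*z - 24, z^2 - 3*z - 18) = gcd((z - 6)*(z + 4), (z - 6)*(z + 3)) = z - 6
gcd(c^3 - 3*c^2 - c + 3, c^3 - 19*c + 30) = c - 3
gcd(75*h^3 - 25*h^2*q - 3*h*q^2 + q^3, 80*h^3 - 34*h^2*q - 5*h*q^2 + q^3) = 5*h + q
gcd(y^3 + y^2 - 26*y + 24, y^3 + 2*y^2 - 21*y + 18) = y^2 + 5*y - 6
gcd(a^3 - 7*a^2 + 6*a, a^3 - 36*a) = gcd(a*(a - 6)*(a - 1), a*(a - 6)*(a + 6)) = a^2 - 6*a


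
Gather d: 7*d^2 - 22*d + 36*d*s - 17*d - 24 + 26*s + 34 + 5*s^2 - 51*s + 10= 7*d^2 + d*(36*s - 39) + 5*s^2 - 25*s + 20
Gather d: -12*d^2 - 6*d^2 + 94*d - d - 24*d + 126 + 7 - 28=-18*d^2 + 69*d + 105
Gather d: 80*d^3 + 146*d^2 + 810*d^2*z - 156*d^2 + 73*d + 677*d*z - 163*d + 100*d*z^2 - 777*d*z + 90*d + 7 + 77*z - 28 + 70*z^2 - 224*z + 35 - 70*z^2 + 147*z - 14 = 80*d^3 + d^2*(810*z - 10) + d*(100*z^2 - 100*z)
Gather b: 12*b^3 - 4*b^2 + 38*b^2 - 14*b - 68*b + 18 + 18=12*b^3 + 34*b^2 - 82*b + 36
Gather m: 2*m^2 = 2*m^2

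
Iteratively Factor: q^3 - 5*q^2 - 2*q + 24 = (q + 2)*(q^2 - 7*q + 12) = (q - 3)*(q + 2)*(q - 4)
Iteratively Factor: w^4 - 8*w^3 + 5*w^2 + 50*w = (w)*(w^3 - 8*w^2 + 5*w + 50) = w*(w - 5)*(w^2 - 3*w - 10) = w*(w - 5)^2*(w + 2)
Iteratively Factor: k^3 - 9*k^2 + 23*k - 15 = (k - 5)*(k^2 - 4*k + 3) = (k - 5)*(k - 1)*(k - 3)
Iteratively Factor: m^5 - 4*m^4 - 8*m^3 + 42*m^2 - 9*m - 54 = (m + 3)*(m^4 - 7*m^3 + 13*m^2 + 3*m - 18) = (m - 3)*(m + 3)*(m^3 - 4*m^2 + m + 6) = (m - 3)*(m - 2)*(m + 3)*(m^2 - 2*m - 3) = (m - 3)*(m - 2)*(m + 1)*(m + 3)*(m - 3)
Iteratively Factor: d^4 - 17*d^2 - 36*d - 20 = (d + 2)*(d^3 - 2*d^2 - 13*d - 10) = (d + 2)^2*(d^2 - 4*d - 5) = (d - 5)*(d + 2)^2*(d + 1)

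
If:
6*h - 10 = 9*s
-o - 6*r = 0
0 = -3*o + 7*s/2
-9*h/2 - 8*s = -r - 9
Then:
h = 2933/1614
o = 63/538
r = -21/1076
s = 27/269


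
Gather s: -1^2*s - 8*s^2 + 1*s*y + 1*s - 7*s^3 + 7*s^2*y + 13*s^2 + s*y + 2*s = -7*s^3 + s^2*(7*y + 5) + s*(2*y + 2)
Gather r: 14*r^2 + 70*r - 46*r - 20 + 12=14*r^2 + 24*r - 8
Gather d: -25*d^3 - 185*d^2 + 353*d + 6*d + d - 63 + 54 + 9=-25*d^3 - 185*d^2 + 360*d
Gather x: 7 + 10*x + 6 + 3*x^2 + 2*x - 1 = 3*x^2 + 12*x + 12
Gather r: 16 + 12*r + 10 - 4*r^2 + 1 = -4*r^2 + 12*r + 27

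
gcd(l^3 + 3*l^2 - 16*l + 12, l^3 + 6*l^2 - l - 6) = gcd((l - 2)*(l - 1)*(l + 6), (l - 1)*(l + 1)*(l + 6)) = l^2 + 5*l - 6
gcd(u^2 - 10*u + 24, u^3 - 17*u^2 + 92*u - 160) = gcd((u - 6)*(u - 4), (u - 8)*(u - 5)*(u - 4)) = u - 4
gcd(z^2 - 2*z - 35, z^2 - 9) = 1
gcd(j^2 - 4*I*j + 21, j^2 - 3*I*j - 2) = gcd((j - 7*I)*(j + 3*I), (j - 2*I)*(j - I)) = 1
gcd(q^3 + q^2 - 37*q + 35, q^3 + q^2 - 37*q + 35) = q^3 + q^2 - 37*q + 35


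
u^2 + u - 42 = (u - 6)*(u + 7)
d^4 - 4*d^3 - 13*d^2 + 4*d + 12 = (d - 6)*(d - 1)*(d + 1)*(d + 2)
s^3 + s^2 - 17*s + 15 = (s - 3)*(s - 1)*(s + 5)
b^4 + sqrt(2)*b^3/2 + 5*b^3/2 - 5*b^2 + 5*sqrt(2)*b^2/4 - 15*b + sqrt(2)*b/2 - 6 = (b + 1/2)*(b + 2)*(b - 3*sqrt(2)/2)*(b + 2*sqrt(2))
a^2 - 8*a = a*(a - 8)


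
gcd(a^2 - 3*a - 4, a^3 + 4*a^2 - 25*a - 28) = a^2 - 3*a - 4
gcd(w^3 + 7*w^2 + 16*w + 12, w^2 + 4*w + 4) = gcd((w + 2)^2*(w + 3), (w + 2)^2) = w^2 + 4*w + 4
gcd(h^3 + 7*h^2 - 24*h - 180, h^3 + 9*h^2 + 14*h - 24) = h + 6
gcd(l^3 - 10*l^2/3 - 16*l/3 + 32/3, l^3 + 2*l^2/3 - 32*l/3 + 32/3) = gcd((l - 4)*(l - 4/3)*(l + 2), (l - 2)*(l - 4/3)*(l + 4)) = l - 4/3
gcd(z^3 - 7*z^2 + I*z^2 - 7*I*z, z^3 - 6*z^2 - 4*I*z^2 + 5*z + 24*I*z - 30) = z + I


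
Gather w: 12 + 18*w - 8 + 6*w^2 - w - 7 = 6*w^2 + 17*w - 3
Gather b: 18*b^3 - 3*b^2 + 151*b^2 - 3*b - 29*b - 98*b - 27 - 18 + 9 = 18*b^3 + 148*b^2 - 130*b - 36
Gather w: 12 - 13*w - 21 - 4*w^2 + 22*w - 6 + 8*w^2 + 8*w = 4*w^2 + 17*w - 15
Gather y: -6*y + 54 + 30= 84 - 6*y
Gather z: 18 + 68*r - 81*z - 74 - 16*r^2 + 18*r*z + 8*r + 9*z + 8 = -16*r^2 + 76*r + z*(18*r - 72) - 48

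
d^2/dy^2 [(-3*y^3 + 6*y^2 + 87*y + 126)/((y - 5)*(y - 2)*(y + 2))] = 18*(-y^3 + 31*y^2 - 187*y + 333)/(y^6 - 21*y^5 + 177*y^4 - 763*y^3 + 1770*y^2 - 2100*y + 1000)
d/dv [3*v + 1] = 3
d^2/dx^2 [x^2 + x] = 2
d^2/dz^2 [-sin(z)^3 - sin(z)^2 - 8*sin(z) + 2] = 9*sin(z)^3 + 4*sin(z)^2 + 2*sin(z) - 2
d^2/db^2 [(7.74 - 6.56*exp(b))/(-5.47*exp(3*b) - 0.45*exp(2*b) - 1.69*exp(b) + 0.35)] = (785.124416*exp(6*b) - 2035.847574*exp(5*b) - 450.814142*exp(4*b) + 8.90851599999996*exp(3*b) - 144.82368*exp(2*b) - 23.102174*exp(b) - 3.77461)*exp(b)/(163.667323*exp(9*b) + 40.393215*exp(8*b) + 155.021988*exp(7*b) - 6.36620999999999*exp(6*b) + 42.726126*exp(5*b) - 15.76992*exp(4*b) + 5.239984*exp(3*b) - 2.83353*exp(2*b) + 0.621075*exp(b) - 0.042875)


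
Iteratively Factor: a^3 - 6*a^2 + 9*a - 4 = (a - 4)*(a^2 - 2*a + 1) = (a - 4)*(a - 1)*(a - 1)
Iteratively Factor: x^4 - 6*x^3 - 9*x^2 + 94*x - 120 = (x - 2)*(x^3 - 4*x^2 - 17*x + 60) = (x - 3)*(x - 2)*(x^2 - x - 20) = (x - 5)*(x - 3)*(x - 2)*(x + 4)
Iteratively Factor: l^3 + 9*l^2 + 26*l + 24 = (l + 2)*(l^2 + 7*l + 12) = (l + 2)*(l + 3)*(l + 4)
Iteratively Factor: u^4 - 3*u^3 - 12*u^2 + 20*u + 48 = (u + 2)*(u^3 - 5*u^2 - 2*u + 24) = (u + 2)^2*(u^2 - 7*u + 12) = (u - 3)*(u + 2)^2*(u - 4)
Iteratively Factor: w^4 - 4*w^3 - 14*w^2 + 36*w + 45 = (w + 3)*(w^3 - 7*w^2 + 7*w + 15) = (w - 3)*(w + 3)*(w^2 - 4*w - 5) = (w - 3)*(w + 1)*(w + 3)*(w - 5)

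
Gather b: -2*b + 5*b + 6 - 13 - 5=3*b - 12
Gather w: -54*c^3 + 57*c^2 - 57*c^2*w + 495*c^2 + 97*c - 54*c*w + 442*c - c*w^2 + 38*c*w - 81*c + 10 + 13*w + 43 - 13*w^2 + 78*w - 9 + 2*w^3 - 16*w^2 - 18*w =-54*c^3 + 552*c^2 + 458*c + 2*w^3 + w^2*(-c - 29) + w*(-57*c^2 - 16*c + 73) + 44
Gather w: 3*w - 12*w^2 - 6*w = -12*w^2 - 3*w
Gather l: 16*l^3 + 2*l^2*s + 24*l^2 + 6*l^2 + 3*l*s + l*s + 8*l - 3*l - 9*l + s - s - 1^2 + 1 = 16*l^3 + l^2*(2*s + 30) + l*(4*s - 4)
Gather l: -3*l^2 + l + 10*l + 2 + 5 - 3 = -3*l^2 + 11*l + 4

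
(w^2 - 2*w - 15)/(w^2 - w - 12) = (w - 5)/(w - 4)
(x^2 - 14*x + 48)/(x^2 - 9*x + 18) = (x - 8)/(x - 3)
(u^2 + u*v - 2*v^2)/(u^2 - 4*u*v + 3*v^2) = (u + 2*v)/(u - 3*v)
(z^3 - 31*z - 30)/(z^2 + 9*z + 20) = (z^2 - 5*z - 6)/(z + 4)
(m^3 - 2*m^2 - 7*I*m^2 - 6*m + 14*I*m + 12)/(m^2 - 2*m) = m - 7*I - 6/m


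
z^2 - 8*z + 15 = (z - 5)*(z - 3)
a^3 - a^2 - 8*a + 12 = (a - 2)^2*(a + 3)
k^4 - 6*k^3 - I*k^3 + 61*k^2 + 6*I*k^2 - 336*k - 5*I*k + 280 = (k - 5)*(k - 1)*(k - 8*I)*(k + 7*I)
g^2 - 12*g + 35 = (g - 7)*(g - 5)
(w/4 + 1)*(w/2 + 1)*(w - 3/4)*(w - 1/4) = w^4/8 + 5*w^3/8 + 35*w^2/128 - 55*w/64 + 3/16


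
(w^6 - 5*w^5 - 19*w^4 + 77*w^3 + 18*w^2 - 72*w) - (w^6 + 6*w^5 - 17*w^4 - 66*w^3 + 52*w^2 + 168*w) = -11*w^5 - 2*w^4 + 143*w^3 - 34*w^2 - 240*w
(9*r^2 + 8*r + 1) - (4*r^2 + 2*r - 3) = 5*r^2 + 6*r + 4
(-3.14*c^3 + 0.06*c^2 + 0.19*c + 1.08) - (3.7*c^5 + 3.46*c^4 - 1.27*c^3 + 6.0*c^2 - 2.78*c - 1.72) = -3.7*c^5 - 3.46*c^4 - 1.87*c^3 - 5.94*c^2 + 2.97*c + 2.8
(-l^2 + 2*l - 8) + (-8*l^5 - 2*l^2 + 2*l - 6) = -8*l^5 - 3*l^2 + 4*l - 14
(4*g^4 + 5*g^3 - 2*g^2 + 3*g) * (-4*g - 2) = -16*g^5 - 28*g^4 - 2*g^3 - 8*g^2 - 6*g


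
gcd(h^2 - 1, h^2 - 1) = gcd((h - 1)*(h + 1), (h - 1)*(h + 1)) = h^2 - 1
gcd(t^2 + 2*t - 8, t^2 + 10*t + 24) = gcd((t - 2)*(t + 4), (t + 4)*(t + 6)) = t + 4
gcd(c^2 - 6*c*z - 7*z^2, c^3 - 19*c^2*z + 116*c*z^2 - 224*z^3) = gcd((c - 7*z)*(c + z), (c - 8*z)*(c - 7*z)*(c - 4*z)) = -c + 7*z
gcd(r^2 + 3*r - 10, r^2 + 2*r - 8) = r - 2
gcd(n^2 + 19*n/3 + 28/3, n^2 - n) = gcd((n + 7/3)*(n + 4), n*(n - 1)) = 1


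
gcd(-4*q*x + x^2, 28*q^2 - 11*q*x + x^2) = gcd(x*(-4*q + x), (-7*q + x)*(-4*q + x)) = -4*q + x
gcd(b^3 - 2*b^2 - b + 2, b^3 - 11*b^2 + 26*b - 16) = b^2 - 3*b + 2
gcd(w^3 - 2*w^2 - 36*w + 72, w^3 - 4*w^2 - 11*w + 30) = w - 2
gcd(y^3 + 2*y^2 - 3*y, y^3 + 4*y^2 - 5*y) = y^2 - y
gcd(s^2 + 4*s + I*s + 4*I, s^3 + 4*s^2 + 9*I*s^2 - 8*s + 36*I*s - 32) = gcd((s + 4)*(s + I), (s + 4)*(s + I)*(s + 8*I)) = s^2 + s*(4 + I) + 4*I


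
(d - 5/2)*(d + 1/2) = d^2 - 2*d - 5/4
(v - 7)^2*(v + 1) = v^3 - 13*v^2 + 35*v + 49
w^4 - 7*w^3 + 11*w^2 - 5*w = w*(w - 5)*(w - 1)^2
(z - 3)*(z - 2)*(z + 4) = z^3 - z^2 - 14*z + 24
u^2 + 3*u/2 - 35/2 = (u - 7/2)*(u + 5)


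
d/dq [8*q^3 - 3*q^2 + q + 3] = 24*q^2 - 6*q + 1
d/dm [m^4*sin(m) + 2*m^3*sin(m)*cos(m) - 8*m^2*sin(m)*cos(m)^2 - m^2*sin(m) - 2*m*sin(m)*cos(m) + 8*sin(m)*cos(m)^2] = m^4*cos(m) + 4*m^3*sin(m) + 2*m^3*cos(2*m) + 3*m^2*sin(2*m) - 3*m^2*cos(m) - 6*m^2*cos(3*m) - 6*m*sin(m) - 4*m*sin(3*m) - 2*m*cos(2*m) - sin(2*m) + 2*cos(m) + 6*cos(3*m)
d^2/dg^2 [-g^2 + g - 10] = -2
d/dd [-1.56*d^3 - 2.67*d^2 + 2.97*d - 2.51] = -4.68*d^2 - 5.34*d + 2.97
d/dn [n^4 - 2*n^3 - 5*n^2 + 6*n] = 4*n^3 - 6*n^2 - 10*n + 6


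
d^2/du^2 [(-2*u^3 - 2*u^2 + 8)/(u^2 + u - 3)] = 4*(-3*u^3 + 12*u^2 - 15*u + 7)/(u^6 + 3*u^5 - 6*u^4 - 17*u^3 + 18*u^2 + 27*u - 27)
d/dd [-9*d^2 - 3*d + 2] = -18*d - 3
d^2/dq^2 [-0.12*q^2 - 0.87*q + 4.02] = -0.240000000000000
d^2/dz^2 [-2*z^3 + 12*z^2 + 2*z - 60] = 24 - 12*z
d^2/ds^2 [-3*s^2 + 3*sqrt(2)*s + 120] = -6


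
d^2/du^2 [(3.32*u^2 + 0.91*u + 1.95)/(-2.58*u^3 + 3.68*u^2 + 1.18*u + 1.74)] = (-44.198496*u^6 - 36.3439440000001*u^5 - 164.564784*u^4 + 86.212824*u^3 - 44.29692*u^2 - 68.368248*u + 3.17568)/(17.173512*u^9 - 73.486656*u^8 + 81.25452*u^7 - 17.362088*u^6 + 61.958616*u^5 - 54.279888*u^4 - 23.544064*u^3 - 40.693032*u^2 - 10.717704*u - 5.268024)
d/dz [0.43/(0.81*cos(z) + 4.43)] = 0.3483*sin(z)/(0.81*cos(z) + 4.43)^2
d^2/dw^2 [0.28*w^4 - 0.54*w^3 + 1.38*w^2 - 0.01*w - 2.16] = 3.36*w^2 - 3.24*w + 2.76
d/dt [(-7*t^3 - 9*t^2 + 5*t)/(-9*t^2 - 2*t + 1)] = (63*t^4 + 28*t^3 + 42*t^2 - 18*t + 5)/(81*t^4 + 36*t^3 - 14*t^2 - 4*t + 1)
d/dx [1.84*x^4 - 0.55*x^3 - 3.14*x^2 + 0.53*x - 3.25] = 7.36*x^3 - 1.65*x^2 - 6.28*x + 0.53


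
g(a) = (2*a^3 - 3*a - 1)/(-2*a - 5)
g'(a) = (6*a^2 - 3)/(-2*a - 5) + 2*(2*a^3 - 3*a - 1)/(-2*a - 5)^2 = (-8*a^3 - 30*a^2 + 13)/(4*a^2 + 20*a + 25)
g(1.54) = -0.21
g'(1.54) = -1.34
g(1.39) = -0.03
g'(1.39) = -1.10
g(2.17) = -1.38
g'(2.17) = -2.41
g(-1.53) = 1.84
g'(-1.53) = -7.59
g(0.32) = 0.34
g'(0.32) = 0.30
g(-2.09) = 15.84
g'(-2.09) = -66.94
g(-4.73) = -44.50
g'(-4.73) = 9.47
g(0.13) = 0.26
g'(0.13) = 0.45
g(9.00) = -62.17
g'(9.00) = -15.59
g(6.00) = -24.29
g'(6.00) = -9.67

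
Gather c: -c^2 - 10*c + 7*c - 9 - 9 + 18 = -c^2 - 3*c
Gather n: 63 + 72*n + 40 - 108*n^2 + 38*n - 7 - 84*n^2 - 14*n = -192*n^2 + 96*n + 96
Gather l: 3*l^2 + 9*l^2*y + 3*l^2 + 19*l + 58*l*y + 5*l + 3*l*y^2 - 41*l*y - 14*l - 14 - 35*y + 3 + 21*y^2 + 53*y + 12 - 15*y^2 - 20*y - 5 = l^2*(9*y + 6) + l*(3*y^2 + 17*y + 10) + 6*y^2 - 2*y - 4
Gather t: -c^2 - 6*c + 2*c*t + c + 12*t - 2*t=-c^2 - 5*c + t*(2*c + 10)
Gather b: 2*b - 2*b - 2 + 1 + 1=0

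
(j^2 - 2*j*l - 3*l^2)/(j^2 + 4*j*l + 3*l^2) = (j - 3*l)/(j + 3*l)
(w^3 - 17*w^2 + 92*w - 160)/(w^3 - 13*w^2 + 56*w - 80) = (w - 8)/(w - 4)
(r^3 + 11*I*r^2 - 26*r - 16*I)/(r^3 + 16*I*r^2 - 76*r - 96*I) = (r + I)/(r + 6*I)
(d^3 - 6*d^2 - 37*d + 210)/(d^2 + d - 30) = d - 7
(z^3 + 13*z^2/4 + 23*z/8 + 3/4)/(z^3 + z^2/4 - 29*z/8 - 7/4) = (4*z^2 + 11*z + 6)/(4*z^2 - z - 14)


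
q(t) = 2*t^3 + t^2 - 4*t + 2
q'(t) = 6*t^2 + 2*t - 4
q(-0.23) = 2.95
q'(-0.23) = -4.14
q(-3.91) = -86.62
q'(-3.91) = 79.91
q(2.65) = 35.64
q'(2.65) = 43.44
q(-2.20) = -5.66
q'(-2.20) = 20.64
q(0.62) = 0.38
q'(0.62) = -0.45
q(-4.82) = -179.45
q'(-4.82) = 125.75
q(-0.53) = 4.10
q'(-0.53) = -3.37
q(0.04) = 1.84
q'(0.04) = -3.91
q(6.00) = 446.00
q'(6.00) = 224.00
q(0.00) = 2.00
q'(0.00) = -4.00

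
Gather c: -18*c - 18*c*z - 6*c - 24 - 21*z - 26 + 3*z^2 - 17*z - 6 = c*(-18*z - 24) + 3*z^2 - 38*z - 56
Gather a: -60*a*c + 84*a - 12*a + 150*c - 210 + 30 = a*(72 - 60*c) + 150*c - 180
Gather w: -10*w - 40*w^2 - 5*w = -40*w^2 - 15*w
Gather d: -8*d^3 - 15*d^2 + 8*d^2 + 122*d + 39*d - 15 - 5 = -8*d^3 - 7*d^2 + 161*d - 20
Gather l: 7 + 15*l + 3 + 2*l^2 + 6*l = 2*l^2 + 21*l + 10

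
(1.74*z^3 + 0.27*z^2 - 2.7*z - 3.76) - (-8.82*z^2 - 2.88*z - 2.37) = 1.74*z^3 + 9.09*z^2 + 0.18*z - 1.39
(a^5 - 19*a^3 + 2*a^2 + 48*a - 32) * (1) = a^5 - 19*a^3 + 2*a^2 + 48*a - 32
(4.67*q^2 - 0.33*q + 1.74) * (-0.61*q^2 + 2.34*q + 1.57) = -2.8487*q^4 + 11.1291*q^3 + 5.4983*q^2 + 3.5535*q + 2.7318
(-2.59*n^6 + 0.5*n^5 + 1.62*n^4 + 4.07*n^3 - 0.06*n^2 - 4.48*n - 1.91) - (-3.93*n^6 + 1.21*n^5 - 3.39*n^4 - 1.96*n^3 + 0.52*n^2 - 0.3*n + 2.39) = 1.34*n^6 - 0.71*n^5 + 5.01*n^4 + 6.03*n^3 - 0.58*n^2 - 4.18*n - 4.3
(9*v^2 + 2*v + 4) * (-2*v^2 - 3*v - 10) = -18*v^4 - 31*v^3 - 104*v^2 - 32*v - 40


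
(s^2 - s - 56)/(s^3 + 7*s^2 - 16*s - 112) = (s - 8)/(s^2 - 16)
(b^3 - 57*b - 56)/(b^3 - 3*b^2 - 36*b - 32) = (b + 7)/(b + 4)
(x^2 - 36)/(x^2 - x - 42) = (x - 6)/(x - 7)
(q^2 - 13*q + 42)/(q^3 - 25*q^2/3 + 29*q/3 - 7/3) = 3*(q - 6)/(3*q^2 - 4*q + 1)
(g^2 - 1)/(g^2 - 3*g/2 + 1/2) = 2*(g + 1)/(2*g - 1)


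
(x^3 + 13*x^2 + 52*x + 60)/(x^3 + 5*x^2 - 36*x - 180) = (x + 2)/(x - 6)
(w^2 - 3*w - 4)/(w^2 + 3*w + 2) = (w - 4)/(w + 2)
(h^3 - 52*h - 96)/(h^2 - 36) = (h^2 - 6*h - 16)/(h - 6)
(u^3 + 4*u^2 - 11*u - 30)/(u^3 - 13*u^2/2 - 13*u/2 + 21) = 2*(u^2 + 2*u - 15)/(2*u^2 - 17*u + 21)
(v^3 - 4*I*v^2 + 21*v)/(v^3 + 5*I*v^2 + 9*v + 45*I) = v*(v - 7*I)/(v^2 + 2*I*v + 15)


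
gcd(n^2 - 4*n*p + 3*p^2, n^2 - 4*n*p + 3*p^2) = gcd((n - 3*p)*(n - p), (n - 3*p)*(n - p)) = n^2 - 4*n*p + 3*p^2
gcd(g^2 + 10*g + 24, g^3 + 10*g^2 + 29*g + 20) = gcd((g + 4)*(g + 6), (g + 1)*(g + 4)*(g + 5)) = g + 4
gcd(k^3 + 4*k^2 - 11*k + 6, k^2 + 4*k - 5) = k - 1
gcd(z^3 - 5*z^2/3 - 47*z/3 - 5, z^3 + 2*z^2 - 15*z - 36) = z + 3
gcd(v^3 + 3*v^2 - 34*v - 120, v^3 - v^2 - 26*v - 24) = v^2 - 2*v - 24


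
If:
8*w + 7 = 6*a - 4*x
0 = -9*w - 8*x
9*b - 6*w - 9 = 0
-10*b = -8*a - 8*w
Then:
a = 133/108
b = 29/27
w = 1/9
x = -1/8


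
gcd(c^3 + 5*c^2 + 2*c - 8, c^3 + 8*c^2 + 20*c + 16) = c^2 + 6*c + 8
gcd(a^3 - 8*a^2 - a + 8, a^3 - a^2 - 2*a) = a + 1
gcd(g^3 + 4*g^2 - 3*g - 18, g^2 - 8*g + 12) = g - 2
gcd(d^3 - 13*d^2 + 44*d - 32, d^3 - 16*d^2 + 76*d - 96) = d - 8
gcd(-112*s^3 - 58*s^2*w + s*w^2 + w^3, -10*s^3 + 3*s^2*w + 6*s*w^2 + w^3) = 2*s + w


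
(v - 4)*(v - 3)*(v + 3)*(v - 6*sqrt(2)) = v^4 - 6*sqrt(2)*v^3 - 4*v^3 - 9*v^2 + 24*sqrt(2)*v^2 + 36*v + 54*sqrt(2)*v - 216*sqrt(2)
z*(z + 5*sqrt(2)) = z^2 + 5*sqrt(2)*z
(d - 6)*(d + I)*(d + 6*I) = d^3 - 6*d^2 + 7*I*d^2 - 6*d - 42*I*d + 36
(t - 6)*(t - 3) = t^2 - 9*t + 18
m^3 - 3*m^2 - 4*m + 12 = (m - 3)*(m - 2)*(m + 2)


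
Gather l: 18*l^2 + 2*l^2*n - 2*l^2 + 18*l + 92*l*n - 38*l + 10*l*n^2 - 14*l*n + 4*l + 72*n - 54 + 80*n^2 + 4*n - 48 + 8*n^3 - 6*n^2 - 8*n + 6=l^2*(2*n + 16) + l*(10*n^2 + 78*n - 16) + 8*n^3 + 74*n^2 + 68*n - 96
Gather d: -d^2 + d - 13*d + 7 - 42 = -d^2 - 12*d - 35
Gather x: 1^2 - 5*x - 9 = -5*x - 8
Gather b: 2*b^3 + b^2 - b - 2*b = 2*b^3 + b^2 - 3*b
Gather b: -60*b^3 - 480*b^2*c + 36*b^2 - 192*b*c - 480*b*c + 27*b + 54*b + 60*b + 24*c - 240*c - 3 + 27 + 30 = -60*b^3 + b^2*(36 - 480*c) + b*(141 - 672*c) - 216*c + 54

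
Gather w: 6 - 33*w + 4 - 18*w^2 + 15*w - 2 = -18*w^2 - 18*w + 8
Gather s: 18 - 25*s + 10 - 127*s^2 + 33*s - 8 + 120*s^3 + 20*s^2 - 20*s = 120*s^3 - 107*s^2 - 12*s + 20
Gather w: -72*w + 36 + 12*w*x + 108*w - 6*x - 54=w*(12*x + 36) - 6*x - 18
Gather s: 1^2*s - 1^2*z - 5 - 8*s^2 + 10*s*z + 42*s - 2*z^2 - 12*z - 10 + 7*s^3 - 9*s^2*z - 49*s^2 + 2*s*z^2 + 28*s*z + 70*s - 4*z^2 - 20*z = 7*s^3 + s^2*(-9*z - 57) + s*(2*z^2 + 38*z + 113) - 6*z^2 - 33*z - 15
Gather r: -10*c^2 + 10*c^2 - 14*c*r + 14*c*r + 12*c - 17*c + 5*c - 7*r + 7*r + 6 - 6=0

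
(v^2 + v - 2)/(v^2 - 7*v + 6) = (v + 2)/(v - 6)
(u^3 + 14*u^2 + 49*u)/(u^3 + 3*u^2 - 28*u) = (u + 7)/(u - 4)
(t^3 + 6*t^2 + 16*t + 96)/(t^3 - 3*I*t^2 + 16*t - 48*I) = (t + 6)/(t - 3*I)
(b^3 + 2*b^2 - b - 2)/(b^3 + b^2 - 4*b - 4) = (b - 1)/(b - 2)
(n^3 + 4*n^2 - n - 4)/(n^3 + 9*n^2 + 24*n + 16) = (n - 1)/(n + 4)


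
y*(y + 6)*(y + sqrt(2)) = y^3 + sqrt(2)*y^2 + 6*y^2 + 6*sqrt(2)*y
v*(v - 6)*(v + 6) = v^3 - 36*v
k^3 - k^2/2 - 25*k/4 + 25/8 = (k - 5/2)*(k - 1/2)*(k + 5/2)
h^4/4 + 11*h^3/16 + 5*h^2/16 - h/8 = h*(h/4 + 1/2)*(h - 1/4)*(h + 1)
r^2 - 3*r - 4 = (r - 4)*(r + 1)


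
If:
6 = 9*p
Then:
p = 2/3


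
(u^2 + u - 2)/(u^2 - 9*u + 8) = (u + 2)/(u - 8)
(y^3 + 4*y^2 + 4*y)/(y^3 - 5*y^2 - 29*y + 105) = y*(y^2 + 4*y + 4)/(y^3 - 5*y^2 - 29*y + 105)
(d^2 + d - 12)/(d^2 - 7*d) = (d^2 + d - 12)/(d*(d - 7))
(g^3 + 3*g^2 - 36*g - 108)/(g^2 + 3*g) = g - 36/g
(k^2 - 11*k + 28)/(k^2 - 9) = (k^2 - 11*k + 28)/(k^2 - 9)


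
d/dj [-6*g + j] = 1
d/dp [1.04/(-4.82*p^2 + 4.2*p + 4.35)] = (10.0256*p - 4.368)/(-4.82*p^2 + 4.2*p + 4.35)^2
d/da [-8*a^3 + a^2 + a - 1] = -24*a^2 + 2*a + 1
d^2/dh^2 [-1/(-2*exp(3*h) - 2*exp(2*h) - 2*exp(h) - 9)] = 2*(4*(3*exp(2*h) + 2*exp(h) + 1)^2*exp(h) - (9*exp(2*h) + 4*exp(h) + 1)*(2*exp(3*h) + 2*exp(2*h) + 2*exp(h) + 9))*exp(h)/(2*exp(3*h) + 2*exp(2*h) + 2*exp(h) + 9)^3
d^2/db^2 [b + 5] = 0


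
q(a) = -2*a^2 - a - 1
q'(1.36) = -6.44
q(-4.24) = -32.72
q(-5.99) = -66.77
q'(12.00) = -49.00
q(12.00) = -301.00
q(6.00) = -79.00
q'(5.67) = -23.68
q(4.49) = -45.81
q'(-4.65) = 17.60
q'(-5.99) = 22.96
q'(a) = -4*a - 1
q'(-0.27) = 0.08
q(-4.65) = -39.60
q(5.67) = -70.97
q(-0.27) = -0.88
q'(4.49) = -18.96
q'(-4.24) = 15.96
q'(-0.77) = 2.08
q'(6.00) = -25.00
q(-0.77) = -1.42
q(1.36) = -6.06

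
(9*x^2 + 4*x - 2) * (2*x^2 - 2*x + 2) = 18*x^4 - 10*x^3 + 6*x^2 + 12*x - 4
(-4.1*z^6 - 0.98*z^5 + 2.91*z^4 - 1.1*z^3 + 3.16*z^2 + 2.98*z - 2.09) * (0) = 0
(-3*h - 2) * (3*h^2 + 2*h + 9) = -9*h^3 - 12*h^2 - 31*h - 18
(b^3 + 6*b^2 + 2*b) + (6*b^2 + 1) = b^3 + 12*b^2 + 2*b + 1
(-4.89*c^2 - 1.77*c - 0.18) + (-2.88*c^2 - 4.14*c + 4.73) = -7.77*c^2 - 5.91*c + 4.55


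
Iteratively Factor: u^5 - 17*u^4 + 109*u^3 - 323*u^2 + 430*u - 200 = (u - 1)*(u^4 - 16*u^3 + 93*u^2 - 230*u + 200) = (u - 2)*(u - 1)*(u^3 - 14*u^2 + 65*u - 100) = (u - 5)*(u - 2)*(u - 1)*(u^2 - 9*u + 20) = (u - 5)^2*(u - 2)*(u - 1)*(u - 4)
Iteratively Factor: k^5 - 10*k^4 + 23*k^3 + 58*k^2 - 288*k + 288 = (k - 2)*(k^4 - 8*k^3 + 7*k^2 + 72*k - 144) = (k - 2)*(k + 3)*(k^3 - 11*k^2 + 40*k - 48) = (k - 4)*(k - 2)*(k + 3)*(k^2 - 7*k + 12) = (k - 4)*(k - 3)*(k - 2)*(k + 3)*(k - 4)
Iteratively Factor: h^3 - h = (h - 1)*(h^2 + h) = h*(h - 1)*(h + 1)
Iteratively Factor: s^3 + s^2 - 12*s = (s)*(s^2 + s - 12) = s*(s - 3)*(s + 4)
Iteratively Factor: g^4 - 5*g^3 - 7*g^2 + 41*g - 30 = (g - 5)*(g^3 - 7*g + 6) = (g - 5)*(g + 3)*(g^2 - 3*g + 2) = (g - 5)*(g - 1)*(g + 3)*(g - 2)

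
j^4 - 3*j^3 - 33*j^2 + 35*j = j*(j - 7)*(j - 1)*(j + 5)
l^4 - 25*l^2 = l^2*(l - 5)*(l + 5)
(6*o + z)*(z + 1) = 6*o*z + 6*o + z^2 + z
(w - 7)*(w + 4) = w^2 - 3*w - 28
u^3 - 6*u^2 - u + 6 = (u - 6)*(u - 1)*(u + 1)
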